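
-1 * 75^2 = -5625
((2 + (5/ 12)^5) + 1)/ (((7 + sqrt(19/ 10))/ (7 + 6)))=341077555/ 58599936- 9745073*sqrt(190)/ 117199872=4.67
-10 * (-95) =950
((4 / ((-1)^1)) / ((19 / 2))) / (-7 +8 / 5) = 40 / 513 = 0.08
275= 275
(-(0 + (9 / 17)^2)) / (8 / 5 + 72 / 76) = -7695 / 69938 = -0.11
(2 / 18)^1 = 1 / 9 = 0.11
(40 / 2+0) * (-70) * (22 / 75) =-410.67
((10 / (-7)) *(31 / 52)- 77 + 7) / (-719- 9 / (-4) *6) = 12895 / 128401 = 0.10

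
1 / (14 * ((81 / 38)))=19 / 567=0.03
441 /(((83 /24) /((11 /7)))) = 200.39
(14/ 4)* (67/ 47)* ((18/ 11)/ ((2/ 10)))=21105/ 517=40.82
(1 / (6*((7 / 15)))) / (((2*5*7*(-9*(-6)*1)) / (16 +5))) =1 / 504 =0.00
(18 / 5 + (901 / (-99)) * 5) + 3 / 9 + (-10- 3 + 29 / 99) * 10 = -27826 / 165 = -168.64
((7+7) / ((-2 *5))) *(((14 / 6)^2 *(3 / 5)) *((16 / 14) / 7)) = -56 / 75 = -0.75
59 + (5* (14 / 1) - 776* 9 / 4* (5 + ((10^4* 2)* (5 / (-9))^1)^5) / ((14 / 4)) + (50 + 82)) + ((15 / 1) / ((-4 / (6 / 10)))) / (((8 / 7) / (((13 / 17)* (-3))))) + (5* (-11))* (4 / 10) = 2110719999999999999943766134831 / 24984288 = 84481895181483658847663.22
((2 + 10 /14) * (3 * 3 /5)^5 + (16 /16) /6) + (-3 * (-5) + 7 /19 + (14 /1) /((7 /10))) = 216515759 /2493750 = 86.82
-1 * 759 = -759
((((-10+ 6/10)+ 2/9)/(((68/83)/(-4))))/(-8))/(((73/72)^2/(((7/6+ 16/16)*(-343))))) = 1834200732/452965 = 4049.32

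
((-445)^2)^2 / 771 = 39213900625 / 771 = 50861090.30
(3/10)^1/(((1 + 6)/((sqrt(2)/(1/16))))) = 24 *sqrt(2)/35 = 0.97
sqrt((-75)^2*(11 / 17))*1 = 75*sqrt(187) / 17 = 60.33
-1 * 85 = -85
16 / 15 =1.07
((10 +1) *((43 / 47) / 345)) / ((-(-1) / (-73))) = -34529 / 16215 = -2.13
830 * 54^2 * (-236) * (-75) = 42838956000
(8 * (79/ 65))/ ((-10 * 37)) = -316/ 12025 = -0.03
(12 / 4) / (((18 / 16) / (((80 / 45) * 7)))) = 896 / 27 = 33.19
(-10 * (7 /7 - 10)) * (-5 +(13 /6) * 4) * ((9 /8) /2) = 1485 /8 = 185.62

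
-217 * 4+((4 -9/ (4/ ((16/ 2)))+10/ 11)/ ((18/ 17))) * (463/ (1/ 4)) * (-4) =997940/ 11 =90721.82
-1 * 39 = -39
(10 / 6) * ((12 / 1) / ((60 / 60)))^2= 240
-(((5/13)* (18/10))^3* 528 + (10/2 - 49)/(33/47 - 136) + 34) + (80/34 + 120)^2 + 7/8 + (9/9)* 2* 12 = 477579263919621/32300311576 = 14785.59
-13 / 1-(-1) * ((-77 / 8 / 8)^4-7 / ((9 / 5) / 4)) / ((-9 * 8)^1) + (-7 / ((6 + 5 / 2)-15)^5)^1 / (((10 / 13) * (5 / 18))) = -12.81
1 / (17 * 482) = 1 / 8194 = 0.00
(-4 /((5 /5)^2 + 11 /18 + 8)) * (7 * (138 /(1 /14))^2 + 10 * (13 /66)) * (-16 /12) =27591558688 /1903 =14498979.87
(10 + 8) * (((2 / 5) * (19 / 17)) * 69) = 47196 / 85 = 555.25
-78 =-78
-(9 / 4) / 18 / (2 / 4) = -0.25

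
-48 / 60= -4 / 5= -0.80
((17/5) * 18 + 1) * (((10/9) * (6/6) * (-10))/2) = -3110/9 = -345.56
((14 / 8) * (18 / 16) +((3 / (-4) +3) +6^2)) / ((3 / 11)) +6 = 4911 / 32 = 153.47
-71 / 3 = -23.67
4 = 4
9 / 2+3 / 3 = 11 / 2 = 5.50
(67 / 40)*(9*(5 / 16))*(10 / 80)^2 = 603 / 8192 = 0.07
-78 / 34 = -39 / 17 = -2.29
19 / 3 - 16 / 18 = 49 / 9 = 5.44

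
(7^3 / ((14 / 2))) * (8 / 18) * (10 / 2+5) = 217.78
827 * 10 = 8270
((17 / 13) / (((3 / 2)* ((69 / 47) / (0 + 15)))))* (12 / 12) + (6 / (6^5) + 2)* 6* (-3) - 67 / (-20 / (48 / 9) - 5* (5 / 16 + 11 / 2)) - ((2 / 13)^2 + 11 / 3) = -1408303289 / 48976200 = -28.75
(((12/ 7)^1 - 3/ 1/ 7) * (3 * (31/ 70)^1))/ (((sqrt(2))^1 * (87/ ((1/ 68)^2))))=279 * sqrt(2)/ 131414080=0.00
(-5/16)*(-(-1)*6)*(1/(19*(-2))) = 15/304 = 0.05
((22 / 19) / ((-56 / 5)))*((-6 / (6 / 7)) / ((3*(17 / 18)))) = 165 / 646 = 0.26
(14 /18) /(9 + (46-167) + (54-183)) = -7 /2169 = -0.00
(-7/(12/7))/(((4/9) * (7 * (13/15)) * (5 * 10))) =-63/2080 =-0.03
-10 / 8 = -5 / 4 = -1.25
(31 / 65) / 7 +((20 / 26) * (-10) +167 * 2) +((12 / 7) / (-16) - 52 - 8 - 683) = -758451 / 1820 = -416.73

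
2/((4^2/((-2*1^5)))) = -1/4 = -0.25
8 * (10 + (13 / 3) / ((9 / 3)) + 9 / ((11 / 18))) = 20728 / 99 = 209.37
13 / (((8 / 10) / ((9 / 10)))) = 117 / 8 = 14.62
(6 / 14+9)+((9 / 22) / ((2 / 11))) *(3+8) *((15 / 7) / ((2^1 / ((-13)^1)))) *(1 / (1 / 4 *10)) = -3597 / 28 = -128.46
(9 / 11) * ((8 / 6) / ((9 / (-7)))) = -28 / 33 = -0.85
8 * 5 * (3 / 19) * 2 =240 / 19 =12.63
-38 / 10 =-19 / 5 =-3.80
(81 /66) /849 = 9 /6226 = 0.00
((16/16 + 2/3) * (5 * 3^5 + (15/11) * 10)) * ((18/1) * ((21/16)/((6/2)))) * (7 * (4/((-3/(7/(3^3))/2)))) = -78041.16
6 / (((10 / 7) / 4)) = 84 / 5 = 16.80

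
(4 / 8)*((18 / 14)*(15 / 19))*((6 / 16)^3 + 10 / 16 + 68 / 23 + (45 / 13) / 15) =11411145 / 5817344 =1.96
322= 322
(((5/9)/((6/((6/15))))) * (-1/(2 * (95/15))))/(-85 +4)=1/27702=0.00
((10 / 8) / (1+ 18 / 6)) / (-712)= -5 / 11392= -0.00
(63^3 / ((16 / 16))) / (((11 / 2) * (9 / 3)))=166698 / 11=15154.36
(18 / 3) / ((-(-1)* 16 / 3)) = 9 / 8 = 1.12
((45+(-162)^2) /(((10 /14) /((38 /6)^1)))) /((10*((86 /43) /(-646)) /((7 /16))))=-3293935.02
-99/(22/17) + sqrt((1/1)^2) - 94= -339/2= -169.50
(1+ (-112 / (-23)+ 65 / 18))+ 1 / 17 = 67139 / 7038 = 9.54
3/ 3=1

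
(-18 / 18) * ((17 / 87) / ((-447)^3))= 17 / 7770372201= 0.00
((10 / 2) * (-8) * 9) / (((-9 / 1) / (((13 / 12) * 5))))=650 / 3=216.67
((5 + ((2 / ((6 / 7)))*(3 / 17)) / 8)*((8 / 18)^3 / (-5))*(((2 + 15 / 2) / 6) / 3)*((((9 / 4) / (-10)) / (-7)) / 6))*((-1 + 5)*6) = -4351 / 722925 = -0.01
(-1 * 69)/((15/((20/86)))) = -46/43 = -1.07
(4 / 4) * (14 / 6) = 7 / 3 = 2.33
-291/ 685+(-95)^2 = 6181834/ 685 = 9024.58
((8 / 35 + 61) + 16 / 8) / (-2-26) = -2213 / 980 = -2.26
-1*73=-73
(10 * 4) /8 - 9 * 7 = -58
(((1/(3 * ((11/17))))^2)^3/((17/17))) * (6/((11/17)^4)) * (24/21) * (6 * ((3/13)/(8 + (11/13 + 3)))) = 32255902407184/377467340218353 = 0.09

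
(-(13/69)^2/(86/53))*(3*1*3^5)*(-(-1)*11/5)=-7980687/227470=-35.08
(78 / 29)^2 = 6084 / 841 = 7.23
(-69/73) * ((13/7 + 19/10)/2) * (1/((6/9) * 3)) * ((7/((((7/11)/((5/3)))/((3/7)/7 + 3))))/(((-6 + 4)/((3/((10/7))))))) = 52.32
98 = 98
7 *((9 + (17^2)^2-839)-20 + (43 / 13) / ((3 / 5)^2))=67715074 / 117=578761.32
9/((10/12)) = 54/5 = 10.80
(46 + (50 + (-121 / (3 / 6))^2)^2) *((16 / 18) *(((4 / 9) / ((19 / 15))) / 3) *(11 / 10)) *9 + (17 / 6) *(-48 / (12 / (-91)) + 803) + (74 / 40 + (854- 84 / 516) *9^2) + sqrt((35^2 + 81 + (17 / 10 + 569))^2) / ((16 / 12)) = 208009375209199 / 58824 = 3536131089.51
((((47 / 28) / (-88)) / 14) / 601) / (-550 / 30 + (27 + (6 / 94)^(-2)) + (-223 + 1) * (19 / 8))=423 / 50964674992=0.00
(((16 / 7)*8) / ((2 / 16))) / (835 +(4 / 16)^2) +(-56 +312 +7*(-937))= -6302.82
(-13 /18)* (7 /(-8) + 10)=-949 /144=-6.59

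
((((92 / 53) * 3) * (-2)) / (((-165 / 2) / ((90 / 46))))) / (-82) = -72 / 23903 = -0.00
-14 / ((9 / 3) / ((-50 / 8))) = 175 / 6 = 29.17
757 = 757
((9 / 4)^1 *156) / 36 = 39 / 4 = 9.75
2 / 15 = 0.13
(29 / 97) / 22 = 29 / 2134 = 0.01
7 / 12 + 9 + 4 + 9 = 271 / 12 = 22.58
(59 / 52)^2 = 3481 / 2704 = 1.29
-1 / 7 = -0.14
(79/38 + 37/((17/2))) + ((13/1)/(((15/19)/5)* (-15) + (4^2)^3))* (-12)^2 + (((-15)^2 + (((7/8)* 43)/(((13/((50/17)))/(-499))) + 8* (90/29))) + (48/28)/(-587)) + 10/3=-143251313421649399/35923633972044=-3987.66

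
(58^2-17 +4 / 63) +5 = 211180 / 63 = 3352.06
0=0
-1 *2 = -2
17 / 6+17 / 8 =119 / 24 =4.96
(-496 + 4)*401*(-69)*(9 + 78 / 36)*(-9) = -1368121374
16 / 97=0.16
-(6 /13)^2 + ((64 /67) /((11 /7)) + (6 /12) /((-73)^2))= 524284993 /1327485874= 0.39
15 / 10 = 3 / 2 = 1.50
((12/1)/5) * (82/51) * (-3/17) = -984/1445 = -0.68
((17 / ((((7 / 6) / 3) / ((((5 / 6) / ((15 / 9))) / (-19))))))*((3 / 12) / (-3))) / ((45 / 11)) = 187 / 7980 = 0.02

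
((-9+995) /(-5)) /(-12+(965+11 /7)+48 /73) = -251923 /1220305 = -0.21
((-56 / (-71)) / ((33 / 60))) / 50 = 112 / 3905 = 0.03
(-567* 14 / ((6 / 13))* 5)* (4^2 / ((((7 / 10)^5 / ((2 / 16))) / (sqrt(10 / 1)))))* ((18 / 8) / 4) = -197437500* sqrt(10) / 343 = -1820268.79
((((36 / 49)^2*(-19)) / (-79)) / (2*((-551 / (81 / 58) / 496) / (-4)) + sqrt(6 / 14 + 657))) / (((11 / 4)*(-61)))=63231704054784 / 135026567474011514455 - 158983474692096*sqrt(32214) / 945185972318080601185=-0.00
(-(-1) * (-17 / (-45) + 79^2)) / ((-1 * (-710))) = 140431 / 15975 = 8.79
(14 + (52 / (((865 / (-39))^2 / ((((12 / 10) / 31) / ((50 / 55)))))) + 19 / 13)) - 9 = 48743377968 / 7538366875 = 6.47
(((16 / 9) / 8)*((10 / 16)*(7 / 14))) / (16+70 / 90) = 5 / 1208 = 0.00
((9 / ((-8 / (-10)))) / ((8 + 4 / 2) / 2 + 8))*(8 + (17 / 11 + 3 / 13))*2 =16.92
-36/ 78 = -6/ 13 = -0.46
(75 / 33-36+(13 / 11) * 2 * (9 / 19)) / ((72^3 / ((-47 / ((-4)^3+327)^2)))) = 320305 / 5395792900608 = 0.00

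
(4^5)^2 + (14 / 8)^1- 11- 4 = 4194251 / 4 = 1048562.75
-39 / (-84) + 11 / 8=103 / 56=1.84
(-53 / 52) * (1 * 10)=-265 / 26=-10.19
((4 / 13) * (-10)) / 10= -4 / 13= -0.31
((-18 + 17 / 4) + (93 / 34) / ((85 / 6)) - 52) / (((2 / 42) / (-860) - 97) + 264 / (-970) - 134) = 33189894129 / 117087569989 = 0.28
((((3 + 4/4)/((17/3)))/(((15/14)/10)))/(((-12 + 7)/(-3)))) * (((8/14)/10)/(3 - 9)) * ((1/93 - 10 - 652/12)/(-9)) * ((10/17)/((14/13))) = -414752/2822085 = -0.15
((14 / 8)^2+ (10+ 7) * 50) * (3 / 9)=13649 / 48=284.35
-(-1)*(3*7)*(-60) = -1260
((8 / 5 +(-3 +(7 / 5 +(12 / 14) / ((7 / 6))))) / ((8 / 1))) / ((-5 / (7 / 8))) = -9 / 560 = -0.02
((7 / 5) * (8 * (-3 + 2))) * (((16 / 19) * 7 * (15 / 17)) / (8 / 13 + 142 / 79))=-460096 / 19057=-24.14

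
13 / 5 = 2.60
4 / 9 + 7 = 67 / 9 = 7.44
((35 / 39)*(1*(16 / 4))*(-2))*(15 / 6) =-700 / 39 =-17.95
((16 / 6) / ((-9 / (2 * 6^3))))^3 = -2097152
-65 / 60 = -13 / 12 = -1.08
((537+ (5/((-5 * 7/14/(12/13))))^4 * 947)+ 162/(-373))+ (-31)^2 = 133147514368/10653253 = 12498.30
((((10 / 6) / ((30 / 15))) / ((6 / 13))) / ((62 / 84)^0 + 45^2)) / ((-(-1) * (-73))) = -65 / 5324328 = -0.00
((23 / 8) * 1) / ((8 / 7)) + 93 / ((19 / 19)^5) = 6113 / 64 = 95.52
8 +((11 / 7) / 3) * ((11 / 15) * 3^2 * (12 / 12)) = 11.46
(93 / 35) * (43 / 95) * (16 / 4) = 15996 / 3325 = 4.81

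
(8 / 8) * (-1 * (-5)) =5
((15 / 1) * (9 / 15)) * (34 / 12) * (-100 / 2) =-1275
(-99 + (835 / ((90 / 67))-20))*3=9047 / 6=1507.83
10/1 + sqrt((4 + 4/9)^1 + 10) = sqrt(130)/3 + 10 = 13.80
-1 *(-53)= 53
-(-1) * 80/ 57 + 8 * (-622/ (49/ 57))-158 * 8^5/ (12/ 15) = -18091565344/ 2793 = -6477467.00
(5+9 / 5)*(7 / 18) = 119 / 45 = 2.64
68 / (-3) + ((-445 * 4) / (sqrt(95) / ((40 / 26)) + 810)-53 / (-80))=-304854730709 / 12596349360 + 92560 * sqrt(95) / 52484789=-24.18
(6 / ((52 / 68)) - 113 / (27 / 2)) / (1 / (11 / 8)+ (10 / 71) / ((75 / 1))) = -359260 / 499707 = -0.72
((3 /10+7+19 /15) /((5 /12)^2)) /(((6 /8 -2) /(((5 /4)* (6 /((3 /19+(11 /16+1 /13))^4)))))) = -1003045998367342592 /2451645281953125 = -409.13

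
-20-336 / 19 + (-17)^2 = 251.32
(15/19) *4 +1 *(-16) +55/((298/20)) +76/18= -125576/25479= -4.93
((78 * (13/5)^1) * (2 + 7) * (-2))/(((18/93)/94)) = -8864388/5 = -1772877.60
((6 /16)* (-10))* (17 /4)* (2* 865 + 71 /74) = -32663205 /1184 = -27587.17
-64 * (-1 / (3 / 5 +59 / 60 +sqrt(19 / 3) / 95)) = 6931200 / 171427- 15360 * sqrt(57) / 171427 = 39.76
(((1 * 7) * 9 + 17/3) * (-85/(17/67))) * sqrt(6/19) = -69010 * sqrt(114)/57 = -12926.76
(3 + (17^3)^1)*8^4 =20135936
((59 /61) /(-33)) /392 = -59 /789096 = -0.00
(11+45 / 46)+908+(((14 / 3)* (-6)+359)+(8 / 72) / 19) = 9840241 / 7866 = 1250.98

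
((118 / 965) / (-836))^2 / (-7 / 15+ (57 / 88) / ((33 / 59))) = 20886 / 674966593355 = 0.00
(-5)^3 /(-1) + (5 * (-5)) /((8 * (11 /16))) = 1325 /11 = 120.45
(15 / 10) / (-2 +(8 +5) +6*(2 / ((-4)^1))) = 3 / 16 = 0.19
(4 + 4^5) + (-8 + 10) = 1030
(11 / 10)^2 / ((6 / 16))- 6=-208 / 75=-2.77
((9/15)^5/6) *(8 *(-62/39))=-6696/40625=-0.16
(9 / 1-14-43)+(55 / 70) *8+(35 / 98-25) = -929 / 14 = -66.36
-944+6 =-938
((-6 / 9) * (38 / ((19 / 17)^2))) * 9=-3468 / 19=-182.53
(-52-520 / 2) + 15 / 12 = -1243 / 4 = -310.75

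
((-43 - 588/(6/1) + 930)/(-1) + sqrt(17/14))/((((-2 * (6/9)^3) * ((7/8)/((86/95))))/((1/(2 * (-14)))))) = -916029/18620 + 1161 * sqrt(238)/260680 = -49.13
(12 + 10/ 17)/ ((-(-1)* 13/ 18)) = 3852/ 221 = 17.43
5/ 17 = 0.29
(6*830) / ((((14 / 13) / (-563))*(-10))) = 1822431 / 7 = 260347.29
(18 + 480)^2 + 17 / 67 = 16616285 / 67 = 248004.25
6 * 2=12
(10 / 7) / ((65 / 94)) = 188 / 91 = 2.07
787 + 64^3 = 262931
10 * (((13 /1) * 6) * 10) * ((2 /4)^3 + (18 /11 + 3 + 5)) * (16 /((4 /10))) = 33501000 /11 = 3045545.45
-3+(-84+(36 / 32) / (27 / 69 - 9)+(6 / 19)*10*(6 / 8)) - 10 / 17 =-4852005 / 56848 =-85.35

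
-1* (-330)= 330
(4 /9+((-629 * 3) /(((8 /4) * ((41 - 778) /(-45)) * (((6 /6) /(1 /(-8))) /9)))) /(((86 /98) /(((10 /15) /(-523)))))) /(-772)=-418038031 /921271060512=-0.00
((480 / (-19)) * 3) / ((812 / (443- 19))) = -152640 / 3857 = -39.57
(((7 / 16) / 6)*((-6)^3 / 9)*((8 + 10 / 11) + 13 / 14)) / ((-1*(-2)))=-1515 / 176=-8.61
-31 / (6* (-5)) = 31 / 30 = 1.03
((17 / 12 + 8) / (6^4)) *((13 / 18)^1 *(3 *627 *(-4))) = -307021 / 7776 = -39.48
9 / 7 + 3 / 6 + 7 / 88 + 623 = 384917 / 616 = 624.87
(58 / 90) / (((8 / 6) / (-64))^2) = 7424 / 5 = 1484.80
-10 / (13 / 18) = -180 / 13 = -13.85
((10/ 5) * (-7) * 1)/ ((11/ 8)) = -112/ 11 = -10.18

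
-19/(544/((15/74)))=-285/40256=-0.01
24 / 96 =1 / 4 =0.25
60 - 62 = -2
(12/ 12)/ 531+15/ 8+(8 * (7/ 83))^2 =68247725/ 29264472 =2.33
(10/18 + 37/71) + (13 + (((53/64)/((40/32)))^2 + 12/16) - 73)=-236110649/4089600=-57.73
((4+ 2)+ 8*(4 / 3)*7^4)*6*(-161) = -24745700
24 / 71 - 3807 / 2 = -270249 / 142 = -1903.16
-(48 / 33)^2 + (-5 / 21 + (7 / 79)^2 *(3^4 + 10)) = -25997102 / 15858381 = -1.64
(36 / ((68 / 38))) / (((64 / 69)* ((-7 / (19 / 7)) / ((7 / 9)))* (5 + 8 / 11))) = -91333 / 79968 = -1.14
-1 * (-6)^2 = -36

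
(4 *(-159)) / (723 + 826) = -0.41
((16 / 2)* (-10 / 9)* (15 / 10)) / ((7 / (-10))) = 400 / 21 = 19.05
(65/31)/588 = 65/18228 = 0.00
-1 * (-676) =676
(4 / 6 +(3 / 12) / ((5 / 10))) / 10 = 7 / 60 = 0.12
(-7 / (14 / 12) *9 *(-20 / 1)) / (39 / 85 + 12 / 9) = 602.63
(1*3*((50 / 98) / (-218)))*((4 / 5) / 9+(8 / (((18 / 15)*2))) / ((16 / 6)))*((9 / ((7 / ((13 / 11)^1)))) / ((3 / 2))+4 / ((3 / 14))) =-2738965 / 14805252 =-0.18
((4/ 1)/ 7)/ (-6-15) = -4/ 147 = -0.03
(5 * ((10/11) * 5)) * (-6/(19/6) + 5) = 70.57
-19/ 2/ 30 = -19/ 60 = -0.32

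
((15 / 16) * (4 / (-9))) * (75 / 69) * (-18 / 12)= 125 / 184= 0.68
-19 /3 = -6.33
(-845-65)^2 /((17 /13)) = 10765300 /17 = 633252.94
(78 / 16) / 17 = 39 / 136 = 0.29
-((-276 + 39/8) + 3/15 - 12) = 11317/40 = 282.92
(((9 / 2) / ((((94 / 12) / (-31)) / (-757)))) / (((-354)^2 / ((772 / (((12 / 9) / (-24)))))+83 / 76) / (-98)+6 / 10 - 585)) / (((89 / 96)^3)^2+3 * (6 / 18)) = -4258829552797656023040 / 301794216587338135571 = -14.11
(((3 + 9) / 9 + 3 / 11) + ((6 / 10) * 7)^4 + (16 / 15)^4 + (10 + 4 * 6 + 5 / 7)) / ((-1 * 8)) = -1359605519 / 31185000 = -43.60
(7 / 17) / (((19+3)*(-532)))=-1 / 28424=-0.00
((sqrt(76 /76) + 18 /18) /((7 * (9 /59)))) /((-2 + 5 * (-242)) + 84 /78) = -767 /495873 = -0.00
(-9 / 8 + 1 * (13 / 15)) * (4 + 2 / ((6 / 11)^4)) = -6.87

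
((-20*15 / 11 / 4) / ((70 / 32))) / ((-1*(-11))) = -240 / 847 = -0.28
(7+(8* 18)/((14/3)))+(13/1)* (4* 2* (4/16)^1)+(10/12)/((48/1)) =128771/2016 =63.87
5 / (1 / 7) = 35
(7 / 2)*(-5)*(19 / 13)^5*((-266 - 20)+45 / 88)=2177246231195 / 65347568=33317.94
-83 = -83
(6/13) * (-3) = -18/13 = -1.38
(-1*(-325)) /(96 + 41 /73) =23725 /7049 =3.37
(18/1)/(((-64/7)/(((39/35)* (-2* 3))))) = 1053/80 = 13.16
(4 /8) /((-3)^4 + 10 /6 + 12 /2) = 3 /532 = 0.01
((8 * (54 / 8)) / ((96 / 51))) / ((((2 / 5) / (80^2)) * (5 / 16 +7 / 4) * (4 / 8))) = 445090.91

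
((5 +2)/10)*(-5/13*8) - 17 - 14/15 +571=107428/195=550.91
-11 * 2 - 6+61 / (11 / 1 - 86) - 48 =-5761 / 75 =-76.81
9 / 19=0.47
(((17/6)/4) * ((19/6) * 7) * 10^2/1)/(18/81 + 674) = 56525/24272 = 2.33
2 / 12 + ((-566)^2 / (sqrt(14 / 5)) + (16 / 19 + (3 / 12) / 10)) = 2357 / 2280 + 160178*sqrt(70) / 7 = 191450.36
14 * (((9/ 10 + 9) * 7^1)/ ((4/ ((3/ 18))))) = 1617/ 40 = 40.42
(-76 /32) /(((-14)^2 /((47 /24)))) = -893 /37632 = -0.02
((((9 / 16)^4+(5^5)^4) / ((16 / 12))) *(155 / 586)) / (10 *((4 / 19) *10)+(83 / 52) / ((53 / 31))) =860487658160.62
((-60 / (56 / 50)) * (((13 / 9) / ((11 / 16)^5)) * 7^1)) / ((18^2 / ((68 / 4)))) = -7241728000 / 39135393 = -185.04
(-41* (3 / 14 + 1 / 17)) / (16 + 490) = -0.02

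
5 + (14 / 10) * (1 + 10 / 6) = 131 / 15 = 8.73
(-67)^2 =4489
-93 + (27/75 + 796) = 17584/25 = 703.36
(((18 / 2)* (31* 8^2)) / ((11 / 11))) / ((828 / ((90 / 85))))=8928 / 391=22.83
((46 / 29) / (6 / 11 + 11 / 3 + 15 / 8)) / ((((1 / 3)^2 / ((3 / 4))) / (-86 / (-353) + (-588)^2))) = 344982604824 / 567271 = 608144.26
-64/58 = -32/29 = -1.10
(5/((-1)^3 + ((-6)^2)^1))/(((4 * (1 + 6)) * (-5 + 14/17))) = -0.00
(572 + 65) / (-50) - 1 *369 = -19087 / 50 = -381.74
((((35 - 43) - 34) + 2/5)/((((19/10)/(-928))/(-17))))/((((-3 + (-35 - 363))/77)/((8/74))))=2021347328/281903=7170.36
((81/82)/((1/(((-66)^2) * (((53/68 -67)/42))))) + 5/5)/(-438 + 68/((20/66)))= 661910965/20843088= 31.76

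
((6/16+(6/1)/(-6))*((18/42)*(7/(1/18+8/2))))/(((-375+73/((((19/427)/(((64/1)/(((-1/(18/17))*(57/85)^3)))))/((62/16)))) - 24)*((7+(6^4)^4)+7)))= 10556001/92043770613682137456366776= 0.00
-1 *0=0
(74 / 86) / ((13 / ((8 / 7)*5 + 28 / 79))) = 124172 / 309127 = 0.40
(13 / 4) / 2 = 13 / 8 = 1.62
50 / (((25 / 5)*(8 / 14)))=35 / 2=17.50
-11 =-11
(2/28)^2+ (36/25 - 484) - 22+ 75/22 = -27011759/53900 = -501.15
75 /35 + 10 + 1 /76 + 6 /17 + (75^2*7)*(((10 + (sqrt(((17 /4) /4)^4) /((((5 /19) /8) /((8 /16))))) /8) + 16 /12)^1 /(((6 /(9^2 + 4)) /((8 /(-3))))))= -17406929306299 /868224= -20048892.11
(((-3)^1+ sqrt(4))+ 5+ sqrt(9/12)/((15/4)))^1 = 2* sqrt(3)/15+ 4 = 4.23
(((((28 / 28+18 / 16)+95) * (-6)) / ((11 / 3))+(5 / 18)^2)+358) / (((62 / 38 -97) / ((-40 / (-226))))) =-33713315 / 91218798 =-0.37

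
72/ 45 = 8/ 5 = 1.60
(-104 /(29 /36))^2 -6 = 14012490 /841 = 16661.70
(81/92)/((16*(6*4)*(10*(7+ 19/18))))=243/8537600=0.00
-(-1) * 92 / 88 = 23 / 22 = 1.05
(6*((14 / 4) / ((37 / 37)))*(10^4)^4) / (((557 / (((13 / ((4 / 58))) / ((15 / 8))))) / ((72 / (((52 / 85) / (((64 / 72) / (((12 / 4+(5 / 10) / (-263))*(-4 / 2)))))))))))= -580872320000000000000000 / 878389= -661292798520928654.62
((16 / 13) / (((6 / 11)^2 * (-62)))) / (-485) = 0.00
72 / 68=18 / 17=1.06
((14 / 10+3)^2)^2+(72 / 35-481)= -455583 / 4375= -104.13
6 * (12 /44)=18 /11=1.64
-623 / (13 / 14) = -8722 / 13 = -670.92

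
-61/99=-0.62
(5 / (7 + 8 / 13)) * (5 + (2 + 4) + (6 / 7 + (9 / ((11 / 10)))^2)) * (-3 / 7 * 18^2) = -7184.04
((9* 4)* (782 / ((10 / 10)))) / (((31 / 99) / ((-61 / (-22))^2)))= 235695582 / 341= 691189.39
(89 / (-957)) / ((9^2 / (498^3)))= -407112344 / 2871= -141801.58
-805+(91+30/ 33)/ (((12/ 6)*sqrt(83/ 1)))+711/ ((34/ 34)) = -94+1011*sqrt(83)/ 1826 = -88.96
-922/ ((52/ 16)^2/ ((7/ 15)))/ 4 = -10.18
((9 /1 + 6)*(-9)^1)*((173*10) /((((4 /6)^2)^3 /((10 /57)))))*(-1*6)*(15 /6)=2128224375 /304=7000738.08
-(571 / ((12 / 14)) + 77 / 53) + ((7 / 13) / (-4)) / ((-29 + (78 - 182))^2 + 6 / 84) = -113915103554 / 170628783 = -667.62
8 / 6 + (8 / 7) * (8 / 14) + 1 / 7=313 / 147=2.13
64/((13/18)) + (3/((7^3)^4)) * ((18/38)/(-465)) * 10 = 9391700921919894/105982736098057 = 88.62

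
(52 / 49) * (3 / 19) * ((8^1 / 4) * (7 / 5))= 312 / 665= 0.47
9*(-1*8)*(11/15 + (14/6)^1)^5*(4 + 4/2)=-3295407616/28125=-117170.05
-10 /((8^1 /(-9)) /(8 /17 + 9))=7245 /68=106.54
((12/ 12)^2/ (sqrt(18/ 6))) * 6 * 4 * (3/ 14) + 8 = 12 * sqrt(3)/ 7 + 8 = 10.97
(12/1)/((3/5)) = 20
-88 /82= -1.07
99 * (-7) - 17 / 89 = -61694 / 89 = -693.19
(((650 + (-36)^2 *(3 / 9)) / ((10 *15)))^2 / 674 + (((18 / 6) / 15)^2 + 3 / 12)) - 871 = -6601573213 / 7582500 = -870.63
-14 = -14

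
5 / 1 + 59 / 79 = 454 / 79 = 5.75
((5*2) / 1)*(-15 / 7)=-150 / 7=-21.43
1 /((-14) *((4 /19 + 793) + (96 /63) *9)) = -19 /214642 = -0.00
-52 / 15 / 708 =-13 / 2655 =-0.00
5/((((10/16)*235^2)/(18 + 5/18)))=28/10575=0.00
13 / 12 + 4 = 61 / 12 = 5.08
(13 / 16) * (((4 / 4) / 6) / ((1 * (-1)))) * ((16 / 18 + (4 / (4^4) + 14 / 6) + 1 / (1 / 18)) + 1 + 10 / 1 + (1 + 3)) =-271349 / 55296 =-4.91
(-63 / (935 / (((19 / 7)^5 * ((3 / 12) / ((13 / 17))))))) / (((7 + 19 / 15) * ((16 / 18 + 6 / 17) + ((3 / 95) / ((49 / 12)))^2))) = -92314603845225 / 292032779159264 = -0.32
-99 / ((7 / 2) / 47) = -9306 / 7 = -1329.43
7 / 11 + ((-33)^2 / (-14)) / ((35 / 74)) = -441508 / 2695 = -163.82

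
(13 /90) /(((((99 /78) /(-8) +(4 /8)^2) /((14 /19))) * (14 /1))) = 1352 /16245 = 0.08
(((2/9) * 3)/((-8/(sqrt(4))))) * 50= -25/3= -8.33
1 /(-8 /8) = -1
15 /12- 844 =-3371 /4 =-842.75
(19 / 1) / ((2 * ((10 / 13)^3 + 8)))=41743 / 37152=1.12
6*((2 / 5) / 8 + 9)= 54.30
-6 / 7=-0.86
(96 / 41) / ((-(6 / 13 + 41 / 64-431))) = 0.01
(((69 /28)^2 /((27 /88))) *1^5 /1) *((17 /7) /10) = 98923 /20580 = 4.81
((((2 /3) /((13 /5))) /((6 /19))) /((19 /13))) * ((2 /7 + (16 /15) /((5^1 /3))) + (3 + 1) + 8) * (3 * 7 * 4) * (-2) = -6032 /5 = -1206.40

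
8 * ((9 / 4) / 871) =18 / 871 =0.02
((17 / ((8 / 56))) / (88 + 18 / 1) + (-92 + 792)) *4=148638 / 53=2804.49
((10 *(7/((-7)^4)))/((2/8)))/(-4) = -10/343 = -0.03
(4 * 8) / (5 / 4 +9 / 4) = 9.14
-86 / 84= -43 / 42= -1.02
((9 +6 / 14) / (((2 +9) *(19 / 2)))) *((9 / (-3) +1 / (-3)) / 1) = -40 / 133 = -0.30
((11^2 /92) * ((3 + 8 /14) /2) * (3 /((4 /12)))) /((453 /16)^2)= 96800 /3670961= 0.03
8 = 8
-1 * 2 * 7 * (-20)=280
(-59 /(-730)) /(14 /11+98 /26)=8437 /526330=0.02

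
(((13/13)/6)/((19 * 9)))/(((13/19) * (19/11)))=11/13338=0.00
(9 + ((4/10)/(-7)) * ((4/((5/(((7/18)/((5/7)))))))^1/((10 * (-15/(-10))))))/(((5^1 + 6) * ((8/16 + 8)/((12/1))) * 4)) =0.29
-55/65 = -11/13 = -0.85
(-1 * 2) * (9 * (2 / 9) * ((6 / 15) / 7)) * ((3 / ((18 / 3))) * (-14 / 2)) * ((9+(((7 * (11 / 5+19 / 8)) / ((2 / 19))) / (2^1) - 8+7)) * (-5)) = -25619 / 40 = -640.48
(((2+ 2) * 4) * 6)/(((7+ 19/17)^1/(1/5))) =272/115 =2.37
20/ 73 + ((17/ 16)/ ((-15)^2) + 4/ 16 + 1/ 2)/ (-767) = 4232743/ 15505200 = 0.27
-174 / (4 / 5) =-435 / 2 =-217.50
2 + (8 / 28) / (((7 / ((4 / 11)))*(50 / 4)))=26966 / 13475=2.00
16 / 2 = 8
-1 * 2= -2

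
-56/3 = -18.67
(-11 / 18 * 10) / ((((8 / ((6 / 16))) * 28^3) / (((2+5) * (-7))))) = 55 / 86016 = 0.00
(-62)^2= 3844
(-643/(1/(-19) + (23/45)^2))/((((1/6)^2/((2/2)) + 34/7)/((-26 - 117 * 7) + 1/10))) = 2633694862995/4940003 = 533136.29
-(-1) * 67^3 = 300763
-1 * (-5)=5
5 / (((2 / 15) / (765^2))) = 43891875 / 2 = 21945937.50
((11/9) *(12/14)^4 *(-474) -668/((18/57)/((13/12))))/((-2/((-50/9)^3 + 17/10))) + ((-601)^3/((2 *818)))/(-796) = -3236850459536932019/14653134271440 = -220898.16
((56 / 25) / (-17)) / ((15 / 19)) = -1064 / 6375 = -0.17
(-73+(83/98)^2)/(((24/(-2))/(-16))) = -231401/2401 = -96.38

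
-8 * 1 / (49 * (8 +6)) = -4 / 343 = -0.01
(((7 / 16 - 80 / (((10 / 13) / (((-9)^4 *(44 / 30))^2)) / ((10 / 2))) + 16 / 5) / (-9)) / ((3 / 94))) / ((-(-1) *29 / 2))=11561184976.34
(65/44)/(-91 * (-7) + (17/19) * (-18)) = 1235/519068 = 0.00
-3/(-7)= 3/7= 0.43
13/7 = 1.86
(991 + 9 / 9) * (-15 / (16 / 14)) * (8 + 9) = -221340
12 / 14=6 / 7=0.86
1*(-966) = -966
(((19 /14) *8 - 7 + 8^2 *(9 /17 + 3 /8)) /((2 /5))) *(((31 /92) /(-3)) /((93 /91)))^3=-1318210985 /6433520256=-0.20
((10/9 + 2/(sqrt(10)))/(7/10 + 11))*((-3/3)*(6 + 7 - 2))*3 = -1100/351 - 22*sqrt(10)/39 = -4.92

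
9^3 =729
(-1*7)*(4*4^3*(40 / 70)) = -1024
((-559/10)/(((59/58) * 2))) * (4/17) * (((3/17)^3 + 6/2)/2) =-239371626/24638695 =-9.72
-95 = -95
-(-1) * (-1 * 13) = -13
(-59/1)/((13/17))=-1003/13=-77.15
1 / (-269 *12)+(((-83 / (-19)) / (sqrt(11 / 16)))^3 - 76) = -245329 / 3228+36594368 *sqrt(11) / 829939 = 70.24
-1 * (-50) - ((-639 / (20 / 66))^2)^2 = -197723910945041761 / 10000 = -19772391094504.18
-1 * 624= -624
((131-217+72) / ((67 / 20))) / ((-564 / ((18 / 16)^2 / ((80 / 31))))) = 5859 / 1612288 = 0.00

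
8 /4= 2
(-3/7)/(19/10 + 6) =-30/553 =-0.05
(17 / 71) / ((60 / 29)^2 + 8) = 14297 / 733288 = 0.02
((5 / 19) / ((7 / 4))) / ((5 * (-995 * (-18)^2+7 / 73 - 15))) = -0.00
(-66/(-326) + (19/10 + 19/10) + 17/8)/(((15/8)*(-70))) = -13317/285250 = -0.05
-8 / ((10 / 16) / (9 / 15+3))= -1152 / 25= -46.08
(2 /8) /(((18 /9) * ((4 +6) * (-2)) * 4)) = -1 /640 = -0.00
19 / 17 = 1.12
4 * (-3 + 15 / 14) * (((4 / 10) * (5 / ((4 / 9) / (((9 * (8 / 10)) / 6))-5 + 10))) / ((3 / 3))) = -2916 / 1015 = -2.87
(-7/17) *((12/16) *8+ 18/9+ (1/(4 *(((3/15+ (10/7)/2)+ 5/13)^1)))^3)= -3.30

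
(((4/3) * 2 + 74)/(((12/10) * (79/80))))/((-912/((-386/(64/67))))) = 37176625/1296864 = 28.67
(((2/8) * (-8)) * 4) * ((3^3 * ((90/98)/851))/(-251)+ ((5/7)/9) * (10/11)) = -0.58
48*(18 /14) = 432 /7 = 61.71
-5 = -5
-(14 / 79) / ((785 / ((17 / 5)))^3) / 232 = -34391 / 554120303937500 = -0.00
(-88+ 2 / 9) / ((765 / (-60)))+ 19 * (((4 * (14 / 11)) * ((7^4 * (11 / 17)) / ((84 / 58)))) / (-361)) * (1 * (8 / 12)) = -94768 / 513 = -184.73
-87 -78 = -165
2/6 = 1/3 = 0.33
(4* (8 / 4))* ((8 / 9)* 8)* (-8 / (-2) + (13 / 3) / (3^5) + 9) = 4858880 / 6561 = 740.57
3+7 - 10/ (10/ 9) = 1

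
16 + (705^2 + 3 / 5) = 497041.60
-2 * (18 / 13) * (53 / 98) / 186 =-159 / 19747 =-0.01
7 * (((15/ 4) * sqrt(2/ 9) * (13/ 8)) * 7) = 3185 * sqrt(2)/ 32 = 140.76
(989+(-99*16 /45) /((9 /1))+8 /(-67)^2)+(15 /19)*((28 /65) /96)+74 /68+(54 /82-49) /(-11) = 3031536618140917 /3060374133960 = 990.58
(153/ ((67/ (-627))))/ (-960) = 31977/ 21440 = 1.49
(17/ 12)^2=289/ 144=2.01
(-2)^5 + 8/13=-408/13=-31.38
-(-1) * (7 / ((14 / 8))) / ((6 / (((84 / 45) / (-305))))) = -56 / 13725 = -0.00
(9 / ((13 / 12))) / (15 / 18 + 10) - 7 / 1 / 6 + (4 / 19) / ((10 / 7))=-24317 / 96330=-0.25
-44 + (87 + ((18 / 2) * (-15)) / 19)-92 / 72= 34.62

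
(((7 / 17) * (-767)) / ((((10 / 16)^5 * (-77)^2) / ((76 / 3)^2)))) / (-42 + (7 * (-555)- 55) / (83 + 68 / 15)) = 95303140900864 / 23133208415625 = 4.12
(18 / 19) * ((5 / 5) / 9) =2 / 19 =0.11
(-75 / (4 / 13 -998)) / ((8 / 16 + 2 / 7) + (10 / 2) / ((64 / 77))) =43680 / 3951959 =0.01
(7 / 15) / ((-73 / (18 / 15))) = -14 / 1825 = -0.01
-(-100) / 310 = 10 / 31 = 0.32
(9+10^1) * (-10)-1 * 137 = -327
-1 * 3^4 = -81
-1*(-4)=4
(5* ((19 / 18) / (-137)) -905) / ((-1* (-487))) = -2231825 / 1200942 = -1.86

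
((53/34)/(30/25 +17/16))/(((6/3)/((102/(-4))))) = -8.78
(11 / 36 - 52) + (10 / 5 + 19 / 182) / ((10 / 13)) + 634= 184288 / 315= 585.04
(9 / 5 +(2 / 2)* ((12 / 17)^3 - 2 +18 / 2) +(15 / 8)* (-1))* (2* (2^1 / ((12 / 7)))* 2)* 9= 30030441 / 98260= 305.62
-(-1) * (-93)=-93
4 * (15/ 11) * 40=2400/ 11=218.18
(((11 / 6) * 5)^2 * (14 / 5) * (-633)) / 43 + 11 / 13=-11613767 / 3354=-3462.66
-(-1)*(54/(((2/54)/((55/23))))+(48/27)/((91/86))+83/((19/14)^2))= 3533.27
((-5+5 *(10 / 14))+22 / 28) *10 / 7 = -45 / 49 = -0.92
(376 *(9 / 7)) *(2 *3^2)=60912 / 7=8701.71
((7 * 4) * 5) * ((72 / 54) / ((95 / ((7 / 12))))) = 196 / 171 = 1.15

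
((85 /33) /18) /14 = 85 /8316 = 0.01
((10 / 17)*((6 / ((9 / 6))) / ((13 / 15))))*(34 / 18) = 5.13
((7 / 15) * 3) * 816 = 5712 / 5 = 1142.40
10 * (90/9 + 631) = 6410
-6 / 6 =-1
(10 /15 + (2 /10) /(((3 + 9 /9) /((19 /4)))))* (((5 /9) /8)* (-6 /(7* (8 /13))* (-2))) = 403 /2304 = 0.17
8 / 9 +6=62 / 9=6.89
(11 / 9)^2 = 121 / 81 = 1.49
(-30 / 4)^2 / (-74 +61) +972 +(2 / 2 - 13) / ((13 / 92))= 3531 / 4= 882.75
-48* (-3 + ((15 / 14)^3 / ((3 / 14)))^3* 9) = -38375593551 / 470596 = -81546.79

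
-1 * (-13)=13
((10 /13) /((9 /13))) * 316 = 3160 /9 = 351.11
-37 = -37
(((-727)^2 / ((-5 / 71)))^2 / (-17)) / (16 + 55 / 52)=-73224714069649012 / 376975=-194242891623.18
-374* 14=-5236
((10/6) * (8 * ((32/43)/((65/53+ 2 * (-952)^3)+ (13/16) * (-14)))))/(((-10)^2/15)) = -27136/31461190726341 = -0.00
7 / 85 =0.08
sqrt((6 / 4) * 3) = 2.12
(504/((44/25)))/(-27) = -350/33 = -10.61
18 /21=6 /7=0.86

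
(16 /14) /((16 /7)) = 1 /2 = 0.50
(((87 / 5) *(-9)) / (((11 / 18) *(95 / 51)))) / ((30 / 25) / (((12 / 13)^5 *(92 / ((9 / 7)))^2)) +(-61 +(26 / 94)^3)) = 15846731984113680384 / 7024221935086652945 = 2.26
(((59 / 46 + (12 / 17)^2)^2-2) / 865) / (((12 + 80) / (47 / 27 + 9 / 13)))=88408109531 / 2468268521002440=0.00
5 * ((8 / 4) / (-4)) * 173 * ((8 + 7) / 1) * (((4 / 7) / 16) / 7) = -12975 / 392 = -33.10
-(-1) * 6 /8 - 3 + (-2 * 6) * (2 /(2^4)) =-15 /4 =-3.75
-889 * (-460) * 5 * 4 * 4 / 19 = 32715200 / 19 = 1721852.63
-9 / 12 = -3 / 4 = -0.75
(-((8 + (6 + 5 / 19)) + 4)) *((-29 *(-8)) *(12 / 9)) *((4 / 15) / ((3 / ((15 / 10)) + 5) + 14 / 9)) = -1288064 / 7315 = -176.09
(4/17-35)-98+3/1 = -2206/17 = -129.76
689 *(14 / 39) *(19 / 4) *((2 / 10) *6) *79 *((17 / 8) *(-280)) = -66267649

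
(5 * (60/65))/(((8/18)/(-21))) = -2835/13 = -218.08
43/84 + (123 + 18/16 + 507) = 106115/168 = 631.64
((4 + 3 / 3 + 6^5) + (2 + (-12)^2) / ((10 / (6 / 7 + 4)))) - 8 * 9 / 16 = 549319 / 70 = 7847.41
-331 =-331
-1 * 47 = -47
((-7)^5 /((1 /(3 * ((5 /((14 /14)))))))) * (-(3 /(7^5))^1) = 45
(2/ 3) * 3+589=591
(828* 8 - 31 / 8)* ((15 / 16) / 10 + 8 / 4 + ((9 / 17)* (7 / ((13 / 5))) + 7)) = 3939821751 / 56576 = 69637.69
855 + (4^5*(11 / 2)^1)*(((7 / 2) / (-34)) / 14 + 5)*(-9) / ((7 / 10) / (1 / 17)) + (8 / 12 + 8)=-20402.49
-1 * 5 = -5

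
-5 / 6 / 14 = -5 / 84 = -0.06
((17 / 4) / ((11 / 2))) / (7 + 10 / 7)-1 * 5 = -6371 / 1298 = -4.91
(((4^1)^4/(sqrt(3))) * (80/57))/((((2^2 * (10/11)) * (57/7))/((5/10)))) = 19712 * sqrt(3)/9747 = 3.50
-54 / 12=-9 / 2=-4.50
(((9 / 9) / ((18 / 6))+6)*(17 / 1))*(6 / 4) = 323 / 2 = 161.50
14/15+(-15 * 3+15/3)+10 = -436/15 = -29.07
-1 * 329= -329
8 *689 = 5512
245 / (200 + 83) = 245 / 283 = 0.87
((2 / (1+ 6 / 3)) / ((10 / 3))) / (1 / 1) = 1 / 5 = 0.20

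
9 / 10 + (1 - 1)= 9 / 10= 0.90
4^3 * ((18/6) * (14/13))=2688/13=206.77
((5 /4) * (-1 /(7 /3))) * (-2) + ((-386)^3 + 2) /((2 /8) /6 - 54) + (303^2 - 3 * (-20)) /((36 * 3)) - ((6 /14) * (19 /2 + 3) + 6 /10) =49730189269 /46620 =1066713.63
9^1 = 9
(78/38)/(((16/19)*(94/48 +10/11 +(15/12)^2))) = 1287/2339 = 0.55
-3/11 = -0.27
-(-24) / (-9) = -8 / 3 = -2.67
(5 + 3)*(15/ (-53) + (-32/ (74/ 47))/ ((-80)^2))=-2.29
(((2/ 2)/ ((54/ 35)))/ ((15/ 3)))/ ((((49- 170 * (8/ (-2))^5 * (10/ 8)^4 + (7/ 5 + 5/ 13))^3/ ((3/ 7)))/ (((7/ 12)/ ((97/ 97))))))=1922375/ 4555292698870448951858616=0.00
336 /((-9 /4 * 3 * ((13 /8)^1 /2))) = -7168 /117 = -61.26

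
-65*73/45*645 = -204035/3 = -68011.67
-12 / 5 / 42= -2 / 35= -0.06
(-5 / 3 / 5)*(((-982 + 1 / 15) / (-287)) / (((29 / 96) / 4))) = -1885312 / 124845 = -15.10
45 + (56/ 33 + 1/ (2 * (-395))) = 1217357/ 26070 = 46.70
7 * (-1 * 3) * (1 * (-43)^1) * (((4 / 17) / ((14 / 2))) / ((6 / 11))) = 946 / 17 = 55.65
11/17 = 0.65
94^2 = 8836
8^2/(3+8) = 64/11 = 5.82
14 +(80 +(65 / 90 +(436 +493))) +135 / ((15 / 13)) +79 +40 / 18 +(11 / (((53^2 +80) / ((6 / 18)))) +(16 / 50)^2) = 13239363751 / 10833750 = 1222.05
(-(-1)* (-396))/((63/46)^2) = -93104/441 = -211.12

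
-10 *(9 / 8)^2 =-405 / 32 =-12.66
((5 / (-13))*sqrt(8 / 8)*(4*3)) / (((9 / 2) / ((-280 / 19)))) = 11200 / 741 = 15.11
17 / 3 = 5.67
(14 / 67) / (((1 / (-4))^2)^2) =3584 / 67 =53.49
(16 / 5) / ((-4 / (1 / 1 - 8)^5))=67228 / 5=13445.60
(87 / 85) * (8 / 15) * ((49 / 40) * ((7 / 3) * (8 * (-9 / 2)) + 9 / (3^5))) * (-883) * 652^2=1209209340172624 / 57375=21075544055.30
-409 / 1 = -409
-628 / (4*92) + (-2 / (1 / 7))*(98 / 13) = -128265 / 1196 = -107.24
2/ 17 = 0.12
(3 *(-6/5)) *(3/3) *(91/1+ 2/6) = -328.80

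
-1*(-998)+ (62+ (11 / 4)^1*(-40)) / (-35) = 999.37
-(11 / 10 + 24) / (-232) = 251 / 2320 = 0.11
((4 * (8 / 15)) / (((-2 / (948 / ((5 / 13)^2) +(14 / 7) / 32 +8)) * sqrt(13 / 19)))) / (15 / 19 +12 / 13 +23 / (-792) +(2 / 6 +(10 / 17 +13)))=-218860564824 * sqrt(247) / 6487046875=-530.24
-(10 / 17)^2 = -100 / 289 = -0.35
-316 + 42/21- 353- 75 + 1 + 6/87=-21487/29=-740.93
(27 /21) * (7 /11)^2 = 63 /121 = 0.52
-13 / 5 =-2.60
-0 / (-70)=0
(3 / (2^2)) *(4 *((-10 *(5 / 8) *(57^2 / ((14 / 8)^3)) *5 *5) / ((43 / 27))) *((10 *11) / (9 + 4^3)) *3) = -868457700000 / 1076677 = -806609.32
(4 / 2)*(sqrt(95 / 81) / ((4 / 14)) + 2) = 11.58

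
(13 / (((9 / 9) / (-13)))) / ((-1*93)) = 169 / 93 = 1.82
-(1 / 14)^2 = -1 / 196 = -0.01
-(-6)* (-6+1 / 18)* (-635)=67945 / 3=22648.33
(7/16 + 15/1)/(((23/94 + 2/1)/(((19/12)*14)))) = 1543997/10128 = 152.45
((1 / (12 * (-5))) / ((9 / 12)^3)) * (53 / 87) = -848 / 35235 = -0.02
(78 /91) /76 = 3 /266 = 0.01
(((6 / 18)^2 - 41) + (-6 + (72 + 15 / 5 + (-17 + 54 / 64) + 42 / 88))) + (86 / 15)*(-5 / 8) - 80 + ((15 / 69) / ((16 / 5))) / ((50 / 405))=-2572133 / 36432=-70.60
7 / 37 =0.19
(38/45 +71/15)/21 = 251/945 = 0.27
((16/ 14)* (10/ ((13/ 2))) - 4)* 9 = -1836/ 91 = -20.18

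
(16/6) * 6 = 16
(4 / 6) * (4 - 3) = 2 / 3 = 0.67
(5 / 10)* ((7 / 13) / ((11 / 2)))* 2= 14 / 143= 0.10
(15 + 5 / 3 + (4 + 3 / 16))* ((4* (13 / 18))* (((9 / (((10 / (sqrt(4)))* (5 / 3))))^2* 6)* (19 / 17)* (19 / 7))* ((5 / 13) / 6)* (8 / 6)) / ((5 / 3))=1393821 / 21250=65.59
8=8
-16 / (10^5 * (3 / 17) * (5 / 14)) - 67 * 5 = -15703244 / 46875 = -335.00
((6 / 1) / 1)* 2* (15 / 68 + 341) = 69609 / 17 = 4094.65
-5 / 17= -0.29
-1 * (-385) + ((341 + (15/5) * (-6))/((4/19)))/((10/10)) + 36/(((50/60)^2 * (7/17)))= 1431603/700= 2045.15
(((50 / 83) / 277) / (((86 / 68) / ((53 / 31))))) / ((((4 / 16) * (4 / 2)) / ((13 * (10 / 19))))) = 23426000 / 582293057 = 0.04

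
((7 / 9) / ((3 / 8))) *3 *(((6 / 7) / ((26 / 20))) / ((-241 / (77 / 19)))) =-12320 / 178581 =-0.07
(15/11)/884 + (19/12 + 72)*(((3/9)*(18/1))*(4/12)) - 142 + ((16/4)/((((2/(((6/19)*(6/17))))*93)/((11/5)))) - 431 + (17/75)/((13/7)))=-182864631437/429557700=-425.70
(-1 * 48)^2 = 2304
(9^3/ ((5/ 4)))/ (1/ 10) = 5832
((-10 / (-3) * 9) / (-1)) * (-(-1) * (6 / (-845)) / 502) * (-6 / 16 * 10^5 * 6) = -4050000 / 42419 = -95.48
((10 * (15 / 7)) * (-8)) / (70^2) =-12 / 343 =-0.03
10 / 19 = 0.53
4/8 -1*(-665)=1331/2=665.50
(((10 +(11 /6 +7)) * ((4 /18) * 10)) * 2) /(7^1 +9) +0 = 565 /108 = 5.23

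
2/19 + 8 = 154/19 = 8.11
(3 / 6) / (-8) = -1 / 16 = -0.06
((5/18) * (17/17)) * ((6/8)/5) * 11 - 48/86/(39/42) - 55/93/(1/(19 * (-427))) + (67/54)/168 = 754267696513/157208688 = 4797.88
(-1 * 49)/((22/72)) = -160.36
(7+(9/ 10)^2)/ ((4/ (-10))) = -781/ 40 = -19.52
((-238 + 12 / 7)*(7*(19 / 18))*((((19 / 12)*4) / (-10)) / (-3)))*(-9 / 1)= 3317.19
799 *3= 2397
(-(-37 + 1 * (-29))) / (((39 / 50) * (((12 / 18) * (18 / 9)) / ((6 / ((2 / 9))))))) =1713.46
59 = 59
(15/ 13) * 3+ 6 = 123/ 13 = 9.46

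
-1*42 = -42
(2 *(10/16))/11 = 5/44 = 0.11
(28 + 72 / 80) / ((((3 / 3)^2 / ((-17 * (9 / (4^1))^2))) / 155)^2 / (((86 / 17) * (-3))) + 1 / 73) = 1458554845286205 / 691356498962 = 2109.70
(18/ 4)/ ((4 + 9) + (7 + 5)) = 0.18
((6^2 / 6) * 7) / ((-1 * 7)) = -6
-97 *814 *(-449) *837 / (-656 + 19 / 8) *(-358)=9442748925984 / 581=16252579907.03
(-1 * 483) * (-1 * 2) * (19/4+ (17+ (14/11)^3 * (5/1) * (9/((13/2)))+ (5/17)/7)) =20495551551/588302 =34838.49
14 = 14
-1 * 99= -99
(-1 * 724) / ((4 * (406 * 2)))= -181 / 812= -0.22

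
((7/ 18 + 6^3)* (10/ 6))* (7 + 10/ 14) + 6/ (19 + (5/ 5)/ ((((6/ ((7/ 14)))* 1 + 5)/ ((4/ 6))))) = 18912367/ 6797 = 2782.46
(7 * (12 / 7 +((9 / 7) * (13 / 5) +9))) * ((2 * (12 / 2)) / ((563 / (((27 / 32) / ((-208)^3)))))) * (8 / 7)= -9963 / 44330890240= -0.00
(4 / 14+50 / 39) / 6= 214 / 819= 0.26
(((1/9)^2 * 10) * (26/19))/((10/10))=260/1539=0.17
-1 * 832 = -832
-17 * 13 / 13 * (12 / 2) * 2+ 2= -202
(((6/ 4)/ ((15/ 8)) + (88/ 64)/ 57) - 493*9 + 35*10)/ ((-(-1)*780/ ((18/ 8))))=-9316481/ 790400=-11.79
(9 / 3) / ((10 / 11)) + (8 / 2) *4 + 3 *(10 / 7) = 1651 / 70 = 23.59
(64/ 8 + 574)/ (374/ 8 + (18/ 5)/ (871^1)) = 10138440/ 814457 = 12.45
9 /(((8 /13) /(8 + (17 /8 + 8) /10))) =84357 /640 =131.81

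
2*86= 172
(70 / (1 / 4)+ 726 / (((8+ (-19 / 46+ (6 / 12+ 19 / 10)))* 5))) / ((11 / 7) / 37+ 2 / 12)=1051368024 / 746525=1408.35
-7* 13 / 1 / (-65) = 7 / 5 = 1.40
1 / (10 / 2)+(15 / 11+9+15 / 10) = 1327 / 110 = 12.06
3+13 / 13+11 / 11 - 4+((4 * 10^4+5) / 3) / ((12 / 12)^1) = 13336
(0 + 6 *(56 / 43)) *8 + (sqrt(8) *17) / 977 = 62.56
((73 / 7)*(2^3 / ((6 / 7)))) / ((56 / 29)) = 2117 / 42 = 50.40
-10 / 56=-5 / 28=-0.18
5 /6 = 0.83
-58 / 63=-0.92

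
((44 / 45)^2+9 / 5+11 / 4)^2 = 1989070801 / 65610000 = 30.32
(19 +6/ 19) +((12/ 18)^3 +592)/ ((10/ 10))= 313757/ 513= 611.61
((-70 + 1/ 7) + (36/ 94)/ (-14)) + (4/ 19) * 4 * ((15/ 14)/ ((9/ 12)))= -429328/ 6251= -68.68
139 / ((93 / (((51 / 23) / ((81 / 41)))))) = 96883 / 57753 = 1.68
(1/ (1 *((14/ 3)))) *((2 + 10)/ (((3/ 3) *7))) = 18/ 49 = 0.37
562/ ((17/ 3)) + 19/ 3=5381/ 51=105.51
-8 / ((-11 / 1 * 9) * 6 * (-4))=-0.00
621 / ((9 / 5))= 345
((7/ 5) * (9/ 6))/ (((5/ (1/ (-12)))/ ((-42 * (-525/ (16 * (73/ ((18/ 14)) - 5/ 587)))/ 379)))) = -16308621/ 7274665472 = -0.00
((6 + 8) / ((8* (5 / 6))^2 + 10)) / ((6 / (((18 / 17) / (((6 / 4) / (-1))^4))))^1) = 16 / 1785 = 0.01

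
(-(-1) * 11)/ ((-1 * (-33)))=1/ 3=0.33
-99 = -99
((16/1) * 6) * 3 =288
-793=-793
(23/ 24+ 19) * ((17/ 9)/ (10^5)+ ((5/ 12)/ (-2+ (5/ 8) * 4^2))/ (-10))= -4474339/ 43200000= -0.10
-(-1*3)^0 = -1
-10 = -10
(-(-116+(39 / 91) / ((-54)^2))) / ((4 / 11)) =8681893 / 27216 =319.00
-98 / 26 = -49 / 13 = -3.77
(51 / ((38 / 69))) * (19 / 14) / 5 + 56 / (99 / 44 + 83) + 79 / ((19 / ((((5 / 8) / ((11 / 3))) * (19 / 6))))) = 486721 / 17360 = 28.04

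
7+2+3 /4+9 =75 /4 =18.75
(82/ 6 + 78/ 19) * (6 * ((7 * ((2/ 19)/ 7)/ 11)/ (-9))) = -4052/ 35739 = -0.11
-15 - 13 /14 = -223 /14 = -15.93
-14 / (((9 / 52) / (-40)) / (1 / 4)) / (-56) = -130 / 9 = -14.44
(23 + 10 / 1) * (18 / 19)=594 / 19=31.26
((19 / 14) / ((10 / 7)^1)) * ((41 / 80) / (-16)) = -779 / 25600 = -0.03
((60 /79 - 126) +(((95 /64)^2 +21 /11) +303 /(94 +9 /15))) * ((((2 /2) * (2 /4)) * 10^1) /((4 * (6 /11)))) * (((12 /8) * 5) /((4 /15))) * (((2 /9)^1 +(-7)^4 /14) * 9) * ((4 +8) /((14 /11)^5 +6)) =-2021619100754409539625 /133943253008384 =-15093101.41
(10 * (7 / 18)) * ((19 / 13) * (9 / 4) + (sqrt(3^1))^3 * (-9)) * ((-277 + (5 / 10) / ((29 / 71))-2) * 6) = -32141445 / 1508 + 5074965 * sqrt(3) / 29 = 281792.85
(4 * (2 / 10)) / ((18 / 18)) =0.80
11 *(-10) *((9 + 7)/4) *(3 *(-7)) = 9240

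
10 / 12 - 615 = -3685 / 6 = -614.17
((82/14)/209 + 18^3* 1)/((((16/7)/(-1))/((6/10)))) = -25596771/16720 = -1530.91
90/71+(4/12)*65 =4885/213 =22.93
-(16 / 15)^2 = -256 / 225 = -1.14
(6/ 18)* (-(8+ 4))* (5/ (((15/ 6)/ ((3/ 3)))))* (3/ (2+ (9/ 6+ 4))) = -16/ 5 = -3.20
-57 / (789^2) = -19 / 207507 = -0.00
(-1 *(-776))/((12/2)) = 388/3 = 129.33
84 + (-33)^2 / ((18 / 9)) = 1257 / 2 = 628.50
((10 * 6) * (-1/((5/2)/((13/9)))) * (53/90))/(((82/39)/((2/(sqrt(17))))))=-35828 * sqrt(17)/31365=-4.71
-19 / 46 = -0.41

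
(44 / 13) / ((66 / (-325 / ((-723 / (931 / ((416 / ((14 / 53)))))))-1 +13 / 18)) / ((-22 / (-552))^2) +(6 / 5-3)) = -10718180 / 10928697311259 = -0.00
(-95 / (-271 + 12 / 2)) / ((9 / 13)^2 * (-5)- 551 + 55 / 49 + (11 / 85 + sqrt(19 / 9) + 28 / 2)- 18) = -47118043327290390 / 73096110365041098637- 28240883313825 * sqrt(19) / 73096110365041098637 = -0.00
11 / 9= 1.22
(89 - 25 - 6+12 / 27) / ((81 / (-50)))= -26300 / 729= -36.08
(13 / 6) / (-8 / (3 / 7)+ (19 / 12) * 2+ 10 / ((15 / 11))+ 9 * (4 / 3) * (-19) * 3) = -13 / 4153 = -0.00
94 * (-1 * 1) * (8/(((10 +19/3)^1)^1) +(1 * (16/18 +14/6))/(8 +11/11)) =-316310/3969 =-79.70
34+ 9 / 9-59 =-24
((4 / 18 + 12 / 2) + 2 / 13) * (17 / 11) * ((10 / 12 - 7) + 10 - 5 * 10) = -1756457 / 3861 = -454.92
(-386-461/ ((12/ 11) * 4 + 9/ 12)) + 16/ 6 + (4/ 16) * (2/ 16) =-3408863/ 7200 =-473.45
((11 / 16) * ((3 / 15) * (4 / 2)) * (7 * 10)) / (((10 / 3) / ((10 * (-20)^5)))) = -184800000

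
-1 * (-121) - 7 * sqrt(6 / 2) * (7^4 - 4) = 121 - 16779 * sqrt(3) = -28941.08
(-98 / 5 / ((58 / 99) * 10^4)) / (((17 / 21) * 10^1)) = -101871 / 246500000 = -0.00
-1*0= 0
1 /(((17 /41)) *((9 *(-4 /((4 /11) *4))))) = -164 /1683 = -0.10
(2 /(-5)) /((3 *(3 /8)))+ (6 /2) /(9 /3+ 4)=23 /315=0.07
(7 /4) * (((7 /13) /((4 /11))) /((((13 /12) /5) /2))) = 8085 /338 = 23.92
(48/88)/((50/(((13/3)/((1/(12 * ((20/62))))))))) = 0.18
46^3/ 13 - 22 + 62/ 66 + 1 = 3203482/ 429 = 7467.32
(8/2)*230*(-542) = -498640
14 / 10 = 7 / 5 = 1.40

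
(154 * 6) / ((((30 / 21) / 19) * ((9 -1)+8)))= 30723 / 40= 768.08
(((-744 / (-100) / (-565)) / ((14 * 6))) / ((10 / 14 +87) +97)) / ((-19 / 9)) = 93 / 231339250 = 0.00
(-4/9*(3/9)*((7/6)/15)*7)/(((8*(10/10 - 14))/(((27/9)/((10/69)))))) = 0.02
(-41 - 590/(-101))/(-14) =3551/1414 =2.51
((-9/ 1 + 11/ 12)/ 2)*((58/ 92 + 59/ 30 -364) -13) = 12529393/ 8280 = 1513.21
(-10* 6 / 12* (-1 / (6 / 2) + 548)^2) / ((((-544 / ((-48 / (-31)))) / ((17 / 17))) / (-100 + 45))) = -23946725 / 102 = -234771.81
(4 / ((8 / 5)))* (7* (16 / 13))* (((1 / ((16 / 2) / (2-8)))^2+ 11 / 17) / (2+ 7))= 11515 / 3978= 2.89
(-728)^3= -385828352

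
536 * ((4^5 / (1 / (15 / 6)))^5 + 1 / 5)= 58933823248793600107.20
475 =475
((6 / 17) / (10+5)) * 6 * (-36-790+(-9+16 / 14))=-70044 / 595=-117.72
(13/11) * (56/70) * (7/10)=182/275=0.66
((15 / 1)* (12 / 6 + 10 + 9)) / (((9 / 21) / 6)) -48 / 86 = 189606 / 43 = 4409.44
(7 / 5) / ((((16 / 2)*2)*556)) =7 / 44480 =0.00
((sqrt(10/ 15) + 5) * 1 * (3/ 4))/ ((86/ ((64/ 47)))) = 8 * sqrt(6)/ 2021 + 120/ 2021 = 0.07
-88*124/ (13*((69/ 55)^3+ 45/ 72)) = -14523872000/ 44979311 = -322.90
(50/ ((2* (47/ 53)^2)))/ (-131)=-70225/ 289379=-0.24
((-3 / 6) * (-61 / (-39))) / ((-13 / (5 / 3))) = 305 / 3042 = 0.10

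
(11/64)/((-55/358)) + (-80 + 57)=-3859/160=-24.12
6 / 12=1 / 2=0.50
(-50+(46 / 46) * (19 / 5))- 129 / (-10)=-333 / 10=-33.30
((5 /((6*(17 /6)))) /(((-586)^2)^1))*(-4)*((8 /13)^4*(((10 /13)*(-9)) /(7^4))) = 1843200 /1301047293742469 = 0.00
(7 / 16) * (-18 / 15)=-21 / 40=-0.52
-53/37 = -1.43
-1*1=-1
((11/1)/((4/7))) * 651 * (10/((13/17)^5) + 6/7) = 181921173357/371293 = 489966.61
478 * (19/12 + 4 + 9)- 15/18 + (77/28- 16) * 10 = 13675/2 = 6837.50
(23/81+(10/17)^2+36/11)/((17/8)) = 8039528/4377483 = 1.84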